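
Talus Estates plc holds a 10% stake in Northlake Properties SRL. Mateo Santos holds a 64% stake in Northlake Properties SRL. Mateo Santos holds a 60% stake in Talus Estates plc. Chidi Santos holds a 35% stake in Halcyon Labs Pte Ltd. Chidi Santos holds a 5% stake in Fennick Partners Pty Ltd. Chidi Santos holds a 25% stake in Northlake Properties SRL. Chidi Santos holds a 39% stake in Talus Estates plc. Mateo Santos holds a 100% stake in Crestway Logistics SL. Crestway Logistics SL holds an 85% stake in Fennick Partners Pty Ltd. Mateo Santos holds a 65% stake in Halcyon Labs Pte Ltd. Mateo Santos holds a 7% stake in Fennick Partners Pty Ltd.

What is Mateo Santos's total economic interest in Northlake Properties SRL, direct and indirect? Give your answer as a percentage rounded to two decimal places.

Mateo reaches Northlake along 2 paths.
Via Talus: 60% × 10% = 6%.
Direct stake: 64% = 64%.
Total: 6% + 64% = 70%.
Rounded: 70.00%.

70.00%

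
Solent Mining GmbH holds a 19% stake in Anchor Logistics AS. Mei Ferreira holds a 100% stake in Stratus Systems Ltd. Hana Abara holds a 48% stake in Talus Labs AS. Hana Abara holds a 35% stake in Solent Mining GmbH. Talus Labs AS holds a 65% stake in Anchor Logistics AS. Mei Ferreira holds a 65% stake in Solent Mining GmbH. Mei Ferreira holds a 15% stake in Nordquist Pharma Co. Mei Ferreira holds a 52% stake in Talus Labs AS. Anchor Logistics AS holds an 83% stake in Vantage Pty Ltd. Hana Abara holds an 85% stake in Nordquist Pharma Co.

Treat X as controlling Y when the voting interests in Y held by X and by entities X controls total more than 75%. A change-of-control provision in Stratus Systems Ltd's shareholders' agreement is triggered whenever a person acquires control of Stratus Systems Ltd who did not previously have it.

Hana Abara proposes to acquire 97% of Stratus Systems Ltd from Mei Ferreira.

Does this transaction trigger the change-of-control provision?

Yes

The purchase adds only to Hana's holdings (Mei's stake shrinks), so Hana is the only person who could newly come to control Stratus.
Hana holds 85% of Nordquist, so Hana controls Nordquist.
Neither Hana nor any entity Hana controls holds any voting interest in Stratus.
So before the transaction, Hana does not control Stratus.
After the purchase, Hana holds 97% of Stratus directly, and Mei's stake falls to 3%.
Hana holds 97% of Stratus, so Hana controls Stratus.
Hana did not control Stratus before and does after, so the clause is triggered.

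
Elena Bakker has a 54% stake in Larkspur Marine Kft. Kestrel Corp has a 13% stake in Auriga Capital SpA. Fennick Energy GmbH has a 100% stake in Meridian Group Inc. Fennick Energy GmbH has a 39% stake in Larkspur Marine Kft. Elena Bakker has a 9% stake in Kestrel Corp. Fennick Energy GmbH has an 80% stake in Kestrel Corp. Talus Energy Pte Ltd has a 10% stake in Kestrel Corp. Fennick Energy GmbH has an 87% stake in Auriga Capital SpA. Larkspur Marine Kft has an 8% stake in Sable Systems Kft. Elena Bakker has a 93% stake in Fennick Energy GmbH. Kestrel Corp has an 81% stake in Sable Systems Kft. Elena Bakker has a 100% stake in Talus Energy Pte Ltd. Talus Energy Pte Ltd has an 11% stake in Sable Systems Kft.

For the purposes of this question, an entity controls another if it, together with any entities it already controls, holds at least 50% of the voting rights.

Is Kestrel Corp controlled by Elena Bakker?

Elena holds 100% of Talus, so Elena controls Talus.
Elena holds 93% of Fennick, so Elena controls Fennick.
Elena and Fennick and Talus together hold 9% + 80% + 10% = 99% of Kestrel, so Elena controls Kestrel.

Yes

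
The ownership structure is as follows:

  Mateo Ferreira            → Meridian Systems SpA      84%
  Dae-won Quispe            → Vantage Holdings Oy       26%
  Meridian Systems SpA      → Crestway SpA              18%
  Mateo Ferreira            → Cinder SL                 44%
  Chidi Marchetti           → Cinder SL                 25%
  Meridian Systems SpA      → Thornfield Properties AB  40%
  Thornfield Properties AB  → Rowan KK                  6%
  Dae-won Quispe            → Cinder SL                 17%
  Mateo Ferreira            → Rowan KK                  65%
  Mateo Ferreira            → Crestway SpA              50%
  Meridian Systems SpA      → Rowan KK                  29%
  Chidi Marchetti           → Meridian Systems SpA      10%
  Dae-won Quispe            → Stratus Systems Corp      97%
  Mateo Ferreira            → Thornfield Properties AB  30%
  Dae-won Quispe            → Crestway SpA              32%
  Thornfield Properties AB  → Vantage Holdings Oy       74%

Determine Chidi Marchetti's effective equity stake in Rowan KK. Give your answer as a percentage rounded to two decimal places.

3.14%

Chidi reaches Rowan along 2 paths.
Via Meridian: 10% × 29% = 2.9%.
Via Meridian → Thornfield: 10% × 40% × 6% = 0.24%.
Total: 2.9% + 0.24% = 3.14%.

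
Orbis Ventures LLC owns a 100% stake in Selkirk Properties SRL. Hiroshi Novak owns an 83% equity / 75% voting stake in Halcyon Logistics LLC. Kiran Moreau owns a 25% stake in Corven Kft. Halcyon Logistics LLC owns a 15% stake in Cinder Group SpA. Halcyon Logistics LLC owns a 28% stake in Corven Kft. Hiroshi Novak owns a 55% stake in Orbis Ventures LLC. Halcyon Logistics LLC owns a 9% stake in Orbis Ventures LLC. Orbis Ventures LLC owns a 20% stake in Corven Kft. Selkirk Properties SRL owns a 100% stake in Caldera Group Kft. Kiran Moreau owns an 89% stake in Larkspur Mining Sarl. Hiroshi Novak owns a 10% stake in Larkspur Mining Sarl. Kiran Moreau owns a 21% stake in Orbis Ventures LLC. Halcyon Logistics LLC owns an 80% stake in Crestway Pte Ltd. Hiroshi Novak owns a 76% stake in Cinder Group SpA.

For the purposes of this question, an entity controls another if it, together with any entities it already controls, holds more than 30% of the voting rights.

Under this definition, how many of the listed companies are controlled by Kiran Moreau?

1

Kiran holds 89% of Larkspur, so Kiran controls Larkspur.
No other company's threshold is met.
Kiran controls 1 company.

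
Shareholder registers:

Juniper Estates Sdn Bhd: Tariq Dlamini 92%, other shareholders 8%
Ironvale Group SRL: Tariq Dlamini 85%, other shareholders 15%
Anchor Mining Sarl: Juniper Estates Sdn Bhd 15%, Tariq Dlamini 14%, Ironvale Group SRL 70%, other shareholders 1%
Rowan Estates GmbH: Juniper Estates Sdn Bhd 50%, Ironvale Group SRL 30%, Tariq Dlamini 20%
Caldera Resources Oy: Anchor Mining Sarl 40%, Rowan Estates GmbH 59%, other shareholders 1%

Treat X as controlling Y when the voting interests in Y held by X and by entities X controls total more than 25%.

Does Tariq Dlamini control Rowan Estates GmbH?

Yes

Tariq holds 92% of Juniper, so Tariq controls Juniper.
Tariq holds 85% of Ironvale, so Tariq controls Ironvale.
Juniper and Ironvale and Tariq together hold 50% + 30% + 20% = 100% of Rowan, so Tariq controls Rowan.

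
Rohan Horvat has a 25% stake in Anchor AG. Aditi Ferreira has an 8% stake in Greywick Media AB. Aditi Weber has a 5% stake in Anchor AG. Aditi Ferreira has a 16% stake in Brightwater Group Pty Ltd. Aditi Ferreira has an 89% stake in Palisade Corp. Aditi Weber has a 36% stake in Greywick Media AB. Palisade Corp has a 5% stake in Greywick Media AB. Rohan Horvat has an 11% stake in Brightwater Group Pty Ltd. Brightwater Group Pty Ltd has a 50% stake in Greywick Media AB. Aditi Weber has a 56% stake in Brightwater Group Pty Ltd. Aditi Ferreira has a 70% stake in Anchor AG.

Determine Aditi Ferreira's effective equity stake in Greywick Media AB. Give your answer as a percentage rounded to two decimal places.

Aditi Ferreira reaches Greywick along 3 paths.
Via Brightwater: 16% × 50% = 8%.
Via Palisade: 89% × 5% = 4.45%.
Direct stake: 8% = 8%.
Total: 8% + 4.45% + 8% = 20.45%.

20.45%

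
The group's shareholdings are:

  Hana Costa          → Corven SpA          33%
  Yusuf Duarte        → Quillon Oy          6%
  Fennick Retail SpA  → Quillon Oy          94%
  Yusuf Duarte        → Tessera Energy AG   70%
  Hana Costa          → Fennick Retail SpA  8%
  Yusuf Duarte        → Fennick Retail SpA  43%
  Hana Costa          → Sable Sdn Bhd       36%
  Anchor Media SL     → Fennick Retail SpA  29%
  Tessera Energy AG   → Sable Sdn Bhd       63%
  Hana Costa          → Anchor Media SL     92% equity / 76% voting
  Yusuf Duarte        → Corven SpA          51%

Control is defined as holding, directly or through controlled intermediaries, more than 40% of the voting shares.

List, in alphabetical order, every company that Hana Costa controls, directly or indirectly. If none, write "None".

Anchor Media SL

Hana holds 76% of Anchor, so Hana controls Anchor.
No other company's threshold is met.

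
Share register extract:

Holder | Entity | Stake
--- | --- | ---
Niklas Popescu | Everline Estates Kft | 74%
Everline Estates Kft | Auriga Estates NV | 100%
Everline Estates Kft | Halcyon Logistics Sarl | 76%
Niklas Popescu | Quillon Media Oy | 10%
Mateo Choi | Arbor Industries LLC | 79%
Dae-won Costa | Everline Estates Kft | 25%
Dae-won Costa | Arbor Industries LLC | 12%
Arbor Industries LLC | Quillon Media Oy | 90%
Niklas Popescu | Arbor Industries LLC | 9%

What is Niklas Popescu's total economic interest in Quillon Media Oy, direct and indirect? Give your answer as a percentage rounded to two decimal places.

Niklas reaches Quillon along 2 paths.
Direct stake: 10% = 10%.
Via Arbor: 9% × 90% = 8.1%.
Total: 10% + 8.1% = 18.1%.
Rounded: 18.10%.

18.10%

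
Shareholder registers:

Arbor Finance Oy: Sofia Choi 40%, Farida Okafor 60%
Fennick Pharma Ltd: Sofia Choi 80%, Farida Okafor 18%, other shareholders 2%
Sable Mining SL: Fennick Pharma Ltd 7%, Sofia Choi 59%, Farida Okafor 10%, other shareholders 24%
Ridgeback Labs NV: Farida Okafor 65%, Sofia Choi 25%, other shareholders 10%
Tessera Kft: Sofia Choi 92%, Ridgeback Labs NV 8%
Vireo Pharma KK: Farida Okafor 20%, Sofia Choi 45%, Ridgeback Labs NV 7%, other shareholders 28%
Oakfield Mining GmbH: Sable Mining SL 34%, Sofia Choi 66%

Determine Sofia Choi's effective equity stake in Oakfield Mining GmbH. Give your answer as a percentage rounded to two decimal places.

Sofia reaches Oakfield along 3 paths.
Via Fennick → Sable: 80% × 7% × 34% = 1.904%.
Via Sable: 59% × 34% = 20.06%.
Direct stake: 66% = 66%.
Total: 1.904% + 20.06% + 66% = 87.964%.
Rounded: 87.96%.

87.96%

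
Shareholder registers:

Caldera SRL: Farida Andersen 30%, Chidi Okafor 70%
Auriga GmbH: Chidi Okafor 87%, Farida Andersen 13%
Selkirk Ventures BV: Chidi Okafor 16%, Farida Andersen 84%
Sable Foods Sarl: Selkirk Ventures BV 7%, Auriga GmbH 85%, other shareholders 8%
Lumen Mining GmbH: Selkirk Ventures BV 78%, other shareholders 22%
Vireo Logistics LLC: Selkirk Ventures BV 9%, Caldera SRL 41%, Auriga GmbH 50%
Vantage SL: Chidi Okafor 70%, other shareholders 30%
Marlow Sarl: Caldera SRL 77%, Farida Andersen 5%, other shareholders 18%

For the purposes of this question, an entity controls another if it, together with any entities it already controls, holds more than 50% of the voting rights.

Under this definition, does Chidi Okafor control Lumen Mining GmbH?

No

Chidi holds 70% of Caldera, so Chidi controls Caldera.
Chidi holds 87% of Auriga, so Chidi controls Auriga.
Auriga holds 85% of Sable, so Chidi controls Sable.
Caldera and Auriga together hold 41% + 50% = 91% of Vireo, so Chidi controls Vireo.
Chidi holds 70% of Vantage, so Chidi controls Vantage.
Caldera holds 77% of Marlow, so Chidi controls Marlow.
Neither Chidi nor any entity Chidi controls holds any voting interest in Lumen.
So Chidi does not control Lumen.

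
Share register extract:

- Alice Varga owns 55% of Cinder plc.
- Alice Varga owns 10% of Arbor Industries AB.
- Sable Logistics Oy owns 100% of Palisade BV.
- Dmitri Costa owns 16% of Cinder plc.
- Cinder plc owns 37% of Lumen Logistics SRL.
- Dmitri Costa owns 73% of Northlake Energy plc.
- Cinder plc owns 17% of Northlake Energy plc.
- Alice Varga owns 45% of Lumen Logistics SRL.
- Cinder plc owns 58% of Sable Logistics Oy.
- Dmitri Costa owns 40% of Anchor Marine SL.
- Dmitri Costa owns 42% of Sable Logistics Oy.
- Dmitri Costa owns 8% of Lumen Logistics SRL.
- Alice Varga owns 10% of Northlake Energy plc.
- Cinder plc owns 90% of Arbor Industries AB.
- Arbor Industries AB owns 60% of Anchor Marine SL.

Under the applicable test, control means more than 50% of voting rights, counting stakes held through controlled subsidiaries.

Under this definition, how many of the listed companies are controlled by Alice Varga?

Alice holds 55% of Cinder, so Alice controls Cinder.
Cinder and Alice together hold 90% + 10% = 100% of Arbor, so Alice controls Arbor.
Cinder holds 58% of Sable, so Alice controls Sable.
Cinder and Alice together hold 37% + 45% = 82% of Lumen, so Alice controls Lumen.
Sable holds 100% of Palisade, so Alice controls Palisade.
Arbor holds 60% of Anchor, so Alice controls Anchor.
No other company's threshold is met.
Alice controls 6 companies.

6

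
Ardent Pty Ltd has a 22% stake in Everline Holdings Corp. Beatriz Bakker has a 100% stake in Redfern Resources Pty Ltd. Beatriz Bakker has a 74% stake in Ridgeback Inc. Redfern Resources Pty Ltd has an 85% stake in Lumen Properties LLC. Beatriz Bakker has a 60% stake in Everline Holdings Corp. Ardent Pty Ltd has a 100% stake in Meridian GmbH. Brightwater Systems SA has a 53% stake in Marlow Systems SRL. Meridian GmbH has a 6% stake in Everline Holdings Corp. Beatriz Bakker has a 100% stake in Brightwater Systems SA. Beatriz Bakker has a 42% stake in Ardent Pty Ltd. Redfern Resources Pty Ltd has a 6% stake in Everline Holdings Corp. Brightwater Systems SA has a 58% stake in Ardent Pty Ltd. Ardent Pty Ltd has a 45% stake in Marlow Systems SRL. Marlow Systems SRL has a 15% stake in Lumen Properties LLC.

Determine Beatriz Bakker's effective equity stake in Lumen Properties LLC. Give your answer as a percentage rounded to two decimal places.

Beatriz reaches Lumen along 4 paths.
Via Redfern: 100% × 85% = 85%.
Via Brightwater → Marlow: 100% × 53% × 15% = 7.95%.
Via Brightwater → Ardent → Marlow: 100% × 58% × 45% × 15% = 3.915%.
Via Ardent → Marlow: 42% × 45% × 15% = 2.835%.
Total: 85% + 7.95% + 3.915% + 2.835% = 99.7%.
Rounded: 99.70%.

99.70%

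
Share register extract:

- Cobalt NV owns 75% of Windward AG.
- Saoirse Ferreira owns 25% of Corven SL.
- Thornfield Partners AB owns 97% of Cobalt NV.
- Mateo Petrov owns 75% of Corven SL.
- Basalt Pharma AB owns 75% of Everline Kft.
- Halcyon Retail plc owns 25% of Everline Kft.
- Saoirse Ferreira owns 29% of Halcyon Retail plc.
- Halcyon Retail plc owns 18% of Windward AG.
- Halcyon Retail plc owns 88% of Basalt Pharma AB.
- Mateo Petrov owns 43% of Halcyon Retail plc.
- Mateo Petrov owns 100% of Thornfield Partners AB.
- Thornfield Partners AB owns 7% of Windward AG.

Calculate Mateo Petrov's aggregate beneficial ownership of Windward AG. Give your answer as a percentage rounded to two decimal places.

87.49%

Mateo reaches Windward along 3 paths.
Via Halcyon: 43% × 18% = 7.74%.
Via Thornfield → Cobalt: 100% × 97% × 75% = 72.75%.
Via Thornfield: 100% × 7% = 7%.
Total: 7.74% + 72.75% + 7% = 87.49%.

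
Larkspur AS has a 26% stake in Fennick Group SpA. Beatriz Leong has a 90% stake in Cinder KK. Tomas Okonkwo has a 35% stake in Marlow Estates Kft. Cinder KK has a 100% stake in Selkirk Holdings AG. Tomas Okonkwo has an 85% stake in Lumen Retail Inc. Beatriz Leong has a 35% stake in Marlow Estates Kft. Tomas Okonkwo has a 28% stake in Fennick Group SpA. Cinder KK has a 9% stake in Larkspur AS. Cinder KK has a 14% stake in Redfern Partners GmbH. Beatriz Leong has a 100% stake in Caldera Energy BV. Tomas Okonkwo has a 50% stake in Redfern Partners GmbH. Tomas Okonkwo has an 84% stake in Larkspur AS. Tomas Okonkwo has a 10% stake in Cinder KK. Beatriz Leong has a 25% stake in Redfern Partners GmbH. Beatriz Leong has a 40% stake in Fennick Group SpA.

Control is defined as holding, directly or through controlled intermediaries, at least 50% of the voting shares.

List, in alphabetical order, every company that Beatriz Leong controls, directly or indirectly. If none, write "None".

Caldera Energy BV, Cinder KK, Selkirk Holdings AG

Beatriz holds 100% of Caldera, so Beatriz controls Caldera.
Beatriz holds 90% of Cinder, so Beatriz controls Cinder.
Cinder holds 100% of Selkirk, so Beatriz controls Selkirk.
No other company's threshold is met.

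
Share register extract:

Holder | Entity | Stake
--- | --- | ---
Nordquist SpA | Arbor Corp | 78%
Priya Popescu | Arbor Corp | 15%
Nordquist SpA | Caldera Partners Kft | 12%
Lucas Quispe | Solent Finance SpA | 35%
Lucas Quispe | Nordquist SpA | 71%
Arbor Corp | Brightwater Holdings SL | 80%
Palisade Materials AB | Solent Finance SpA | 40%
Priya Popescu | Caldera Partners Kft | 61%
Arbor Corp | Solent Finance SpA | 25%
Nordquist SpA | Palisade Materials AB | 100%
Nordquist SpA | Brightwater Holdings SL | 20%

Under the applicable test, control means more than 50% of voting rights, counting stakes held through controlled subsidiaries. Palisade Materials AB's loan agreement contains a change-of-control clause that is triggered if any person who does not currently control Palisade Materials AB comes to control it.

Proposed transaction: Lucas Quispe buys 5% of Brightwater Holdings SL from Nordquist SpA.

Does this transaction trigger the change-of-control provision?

The purchase adds only to Lucas's holdings (Nordquist's stake shrinks), so Lucas is the only person who could newly come to control Palisade.
Lucas holds 71% of Nordquist, so Lucas controls Nordquist.
Nordquist holds 100% of Palisade, so Lucas controls Palisade.
So Lucas already controls Palisade before the transaction.
After the purchase, Lucas holds 5% of Brightwater directly, and Nordquist's stake falls to 15%.
Lucas controlled Palisade already, so this is not a new person acquiring control; every other person's position is unchanged or reduced.
No new person acquires control, so the clause is not triggered.

No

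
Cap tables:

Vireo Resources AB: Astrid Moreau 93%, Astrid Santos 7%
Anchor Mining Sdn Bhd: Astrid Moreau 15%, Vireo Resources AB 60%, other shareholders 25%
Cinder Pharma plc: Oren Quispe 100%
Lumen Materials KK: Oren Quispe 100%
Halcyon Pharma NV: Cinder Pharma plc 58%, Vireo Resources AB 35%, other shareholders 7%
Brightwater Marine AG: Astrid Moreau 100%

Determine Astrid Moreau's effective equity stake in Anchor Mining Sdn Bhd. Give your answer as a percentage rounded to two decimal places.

70.80%

Astrid Moreau reaches Anchor along 2 paths.
Direct stake: 15% = 15%.
Via Vireo: 93% × 60% = 55.8%.
Total: 15% + 55.8% = 70.8%.
Rounded: 70.80%.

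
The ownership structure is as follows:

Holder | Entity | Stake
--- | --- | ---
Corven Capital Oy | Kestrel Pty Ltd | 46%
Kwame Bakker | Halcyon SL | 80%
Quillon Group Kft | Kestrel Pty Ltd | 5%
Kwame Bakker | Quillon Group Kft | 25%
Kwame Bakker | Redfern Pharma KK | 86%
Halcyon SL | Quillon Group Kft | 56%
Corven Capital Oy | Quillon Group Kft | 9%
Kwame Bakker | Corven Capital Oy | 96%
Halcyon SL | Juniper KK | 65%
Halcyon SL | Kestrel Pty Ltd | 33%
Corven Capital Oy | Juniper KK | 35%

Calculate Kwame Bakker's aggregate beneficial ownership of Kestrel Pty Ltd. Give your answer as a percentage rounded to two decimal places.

Kwame reaches Kestrel along 5 paths.
Via Corven: 96% × 46% = 44.16%.
Via Halcyon: 80% × 33% = 26.4%.
Via Quillon: 25% × 5% = 1.25%.
Via Halcyon → Quillon: 80% × 56% × 5% = 2.24%.
Via Corven → Quillon: 96% × 9% × 5% = 0.432%.
Total: 44.16% + 26.4% + 1.25% + 2.24% + 0.432% = 74.482%.
Rounded: 74.48%.

74.48%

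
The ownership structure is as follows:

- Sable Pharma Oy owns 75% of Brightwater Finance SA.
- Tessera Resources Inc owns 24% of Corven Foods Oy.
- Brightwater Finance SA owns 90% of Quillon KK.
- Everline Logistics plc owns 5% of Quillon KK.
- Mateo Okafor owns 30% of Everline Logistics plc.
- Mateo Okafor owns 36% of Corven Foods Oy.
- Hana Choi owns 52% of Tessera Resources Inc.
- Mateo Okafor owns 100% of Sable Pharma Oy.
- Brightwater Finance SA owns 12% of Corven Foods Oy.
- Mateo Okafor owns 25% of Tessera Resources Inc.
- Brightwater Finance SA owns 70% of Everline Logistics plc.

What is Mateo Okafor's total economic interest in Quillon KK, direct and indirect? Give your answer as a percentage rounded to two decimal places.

Mateo reaches Quillon along 3 paths.
Via Sable → Brightwater: 100% × 75% × 90% = 67.5%.
Via Sable → Brightwater → Everline: 100% × 75% × 70% × 5% = 2.625%.
Via Everline: 30% × 5% = 1.5%.
Total: 67.5% + 2.625% + 1.5% = 71.625%.
Rounded: 71.63%.

71.63%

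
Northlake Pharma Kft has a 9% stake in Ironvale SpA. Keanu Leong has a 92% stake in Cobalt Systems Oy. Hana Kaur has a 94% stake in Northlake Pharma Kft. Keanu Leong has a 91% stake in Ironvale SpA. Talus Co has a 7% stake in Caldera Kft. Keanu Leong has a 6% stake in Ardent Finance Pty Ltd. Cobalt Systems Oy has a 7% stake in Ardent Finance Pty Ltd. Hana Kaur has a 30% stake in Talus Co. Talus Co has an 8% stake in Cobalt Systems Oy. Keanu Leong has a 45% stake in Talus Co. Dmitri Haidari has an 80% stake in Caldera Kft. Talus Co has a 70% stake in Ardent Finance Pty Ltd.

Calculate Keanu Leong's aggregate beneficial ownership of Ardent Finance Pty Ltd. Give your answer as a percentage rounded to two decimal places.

44.19%

Keanu reaches Ardent along 4 paths.
Via Talus: 45% × 70% = 31.5%.
Direct stake: 6% = 6%.
Via Talus → Cobalt: 45% × 8% × 7% = 0.252%.
Via Cobalt: 92% × 7% = 6.44%.
Total: 31.5% + 6% + 0.252% + 6.44% = 44.192%.
Rounded: 44.19%.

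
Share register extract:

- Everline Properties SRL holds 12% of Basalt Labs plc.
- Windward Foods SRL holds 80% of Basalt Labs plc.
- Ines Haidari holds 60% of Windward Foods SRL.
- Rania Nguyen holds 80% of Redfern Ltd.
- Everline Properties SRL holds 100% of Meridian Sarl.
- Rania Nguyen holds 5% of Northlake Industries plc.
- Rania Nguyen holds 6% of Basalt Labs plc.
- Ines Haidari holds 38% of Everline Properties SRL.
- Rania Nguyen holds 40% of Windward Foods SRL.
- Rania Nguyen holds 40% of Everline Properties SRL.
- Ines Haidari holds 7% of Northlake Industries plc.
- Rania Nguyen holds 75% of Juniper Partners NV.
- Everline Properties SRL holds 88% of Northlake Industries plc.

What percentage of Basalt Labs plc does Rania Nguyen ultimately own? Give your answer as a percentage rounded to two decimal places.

42.80%

Rania reaches Basalt along 3 paths.
Via Windward: 40% × 80% = 32%.
Direct stake: 6% = 6%.
Via Everline: 40% × 12% = 4.8%.
Total: 32% + 6% + 4.8% = 42.8%.
Rounded: 42.80%.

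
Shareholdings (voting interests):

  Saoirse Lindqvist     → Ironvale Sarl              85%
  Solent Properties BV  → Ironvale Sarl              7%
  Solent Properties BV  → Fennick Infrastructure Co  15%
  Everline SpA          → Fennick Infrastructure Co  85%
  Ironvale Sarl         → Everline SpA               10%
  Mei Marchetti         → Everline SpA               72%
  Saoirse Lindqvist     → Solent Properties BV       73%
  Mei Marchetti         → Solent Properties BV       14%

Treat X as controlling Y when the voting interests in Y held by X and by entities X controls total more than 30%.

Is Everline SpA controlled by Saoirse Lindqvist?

No

Saoirse holds 73% of Solent, so Saoirse controls Solent.
Saoirse and Solent together hold 85% + 7% = 92% of Ironvale, so Saoirse controls Ironvale.
In Everline, Saoirse's side holds only 10%, not > 30%.
So Saoirse does not control Everline.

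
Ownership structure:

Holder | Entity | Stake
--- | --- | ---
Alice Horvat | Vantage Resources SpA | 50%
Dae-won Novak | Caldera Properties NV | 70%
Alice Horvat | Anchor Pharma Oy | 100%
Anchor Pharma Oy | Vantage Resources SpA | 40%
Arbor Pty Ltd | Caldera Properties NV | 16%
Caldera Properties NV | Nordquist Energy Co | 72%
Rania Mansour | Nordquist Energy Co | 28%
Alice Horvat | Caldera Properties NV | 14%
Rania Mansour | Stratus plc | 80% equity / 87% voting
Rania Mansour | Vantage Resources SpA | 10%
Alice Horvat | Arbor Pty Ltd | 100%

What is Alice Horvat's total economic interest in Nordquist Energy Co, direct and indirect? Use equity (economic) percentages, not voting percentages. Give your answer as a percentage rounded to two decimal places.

Alice reaches Nordquist along 2 paths.
Via Arbor → Caldera: 100% × 16% × 72% = 11.52%.
Via Caldera: 14% × 72% = 10.08%.
Total: 11.52% + 10.08% = 21.6%.
Rounded: 21.60%.

21.60%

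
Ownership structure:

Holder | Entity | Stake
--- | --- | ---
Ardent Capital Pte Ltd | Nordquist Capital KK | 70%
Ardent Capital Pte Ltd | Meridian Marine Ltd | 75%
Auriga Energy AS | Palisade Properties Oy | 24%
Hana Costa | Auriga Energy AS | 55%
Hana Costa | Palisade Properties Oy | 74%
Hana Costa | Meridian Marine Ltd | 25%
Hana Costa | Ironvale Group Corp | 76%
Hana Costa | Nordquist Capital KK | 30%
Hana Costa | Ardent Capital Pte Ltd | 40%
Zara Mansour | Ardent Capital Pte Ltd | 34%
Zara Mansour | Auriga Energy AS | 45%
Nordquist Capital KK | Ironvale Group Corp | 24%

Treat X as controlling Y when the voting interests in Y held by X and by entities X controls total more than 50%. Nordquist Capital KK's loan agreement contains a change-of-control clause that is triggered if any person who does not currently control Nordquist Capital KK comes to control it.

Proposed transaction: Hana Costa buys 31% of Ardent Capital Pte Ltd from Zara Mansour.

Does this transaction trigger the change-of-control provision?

Yes

The purchase adds only to Hana's holdings (Zara's stake shrinks), so Hana is the only person who could newly come to control Nordquist.
Hana holds 55% of Auriga, so Hana controls Auriga.
Hana and Auriga together hold 74% + 24% = 98% of Palisade, so Hana controls Palisade.
Hana holds 76% of Ironvale, so Hana controls Ironvale.
In Nordquist, Hana's side holds only 30%, not > 50%.
So before the transaction, Hana does not control Nordquist.
After the purchase, Hana's direct stake in Ardent rises to 40% + 31% = 71%, and Zara's stake falls to 3%.
Hana holds 71% of Ardent, so Hana controls Ardent.
Hana and Ardent together hold 30% + 70% = 100% of Nordquist, so Hana controls Nordquist.
Hana did not control Nordquist before and does after, so the clause is triggered.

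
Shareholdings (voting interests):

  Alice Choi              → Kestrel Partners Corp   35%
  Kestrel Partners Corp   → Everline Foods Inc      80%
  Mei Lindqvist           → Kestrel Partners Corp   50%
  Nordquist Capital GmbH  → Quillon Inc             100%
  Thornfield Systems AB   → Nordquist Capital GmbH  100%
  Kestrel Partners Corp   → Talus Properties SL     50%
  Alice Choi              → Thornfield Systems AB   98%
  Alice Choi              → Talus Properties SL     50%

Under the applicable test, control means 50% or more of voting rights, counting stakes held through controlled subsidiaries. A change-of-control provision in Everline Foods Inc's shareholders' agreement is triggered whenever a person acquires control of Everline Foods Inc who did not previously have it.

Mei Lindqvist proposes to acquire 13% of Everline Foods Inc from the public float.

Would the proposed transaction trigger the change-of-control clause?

The purchase changes only Mei's holdings, so Mei is the only person who could newly come to control Everline.
Mei holds 50% of Kestrel, so Mei controls Kestrel.
Kestrel holds 80% of Everline, so Mei controls Everline.
So Mei already controls Everline before the transaction.
After the purchase, Mei holds 13% of Everline directly.
Mei controlled Everline already, so this is not a new person acquiring control; every other person's position is unchanged or reduced.
No new person acquires control, so the clause is not triggered.

No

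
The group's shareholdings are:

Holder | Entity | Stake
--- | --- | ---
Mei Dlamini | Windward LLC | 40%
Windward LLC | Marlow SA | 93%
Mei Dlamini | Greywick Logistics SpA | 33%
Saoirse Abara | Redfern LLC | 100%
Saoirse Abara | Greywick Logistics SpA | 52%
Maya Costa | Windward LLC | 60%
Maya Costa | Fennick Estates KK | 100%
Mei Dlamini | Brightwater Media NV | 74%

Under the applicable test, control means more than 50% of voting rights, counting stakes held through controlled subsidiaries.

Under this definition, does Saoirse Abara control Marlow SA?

No

Saoirse holds 100% of Redfern, so Saoirse controls Redfern.
Saoirse holds 52% of Greywick, so Saoirse controls Greywick.
Neither Saoirse nor any entity Saoirse controls holds any voting interest in Marlow.
So Saoirse does not control Marlow.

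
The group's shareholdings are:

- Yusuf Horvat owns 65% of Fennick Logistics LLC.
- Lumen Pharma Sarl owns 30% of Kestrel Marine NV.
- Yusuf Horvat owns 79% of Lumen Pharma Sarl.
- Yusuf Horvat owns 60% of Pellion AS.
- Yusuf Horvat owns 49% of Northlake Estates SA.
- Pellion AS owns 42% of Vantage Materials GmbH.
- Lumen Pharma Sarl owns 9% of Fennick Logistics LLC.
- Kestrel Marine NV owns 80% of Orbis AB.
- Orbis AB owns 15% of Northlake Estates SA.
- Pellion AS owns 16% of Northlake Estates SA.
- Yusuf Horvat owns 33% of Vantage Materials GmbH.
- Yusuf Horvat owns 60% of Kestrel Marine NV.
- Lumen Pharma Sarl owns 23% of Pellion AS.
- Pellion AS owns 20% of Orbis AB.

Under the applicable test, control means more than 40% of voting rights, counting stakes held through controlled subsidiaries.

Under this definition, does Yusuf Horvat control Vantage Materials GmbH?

Yusuf holds 79% of Lumen, so Yusuf controls Lumen.
Lumen and Yusuf together hold 23% + 60% = 83% of Pellion, so Yusuf controls Pellion.
Yusuf and Pellion together hold 33% + 42% = 75% of Vantage, so Yusuf controls Vantage.

Yes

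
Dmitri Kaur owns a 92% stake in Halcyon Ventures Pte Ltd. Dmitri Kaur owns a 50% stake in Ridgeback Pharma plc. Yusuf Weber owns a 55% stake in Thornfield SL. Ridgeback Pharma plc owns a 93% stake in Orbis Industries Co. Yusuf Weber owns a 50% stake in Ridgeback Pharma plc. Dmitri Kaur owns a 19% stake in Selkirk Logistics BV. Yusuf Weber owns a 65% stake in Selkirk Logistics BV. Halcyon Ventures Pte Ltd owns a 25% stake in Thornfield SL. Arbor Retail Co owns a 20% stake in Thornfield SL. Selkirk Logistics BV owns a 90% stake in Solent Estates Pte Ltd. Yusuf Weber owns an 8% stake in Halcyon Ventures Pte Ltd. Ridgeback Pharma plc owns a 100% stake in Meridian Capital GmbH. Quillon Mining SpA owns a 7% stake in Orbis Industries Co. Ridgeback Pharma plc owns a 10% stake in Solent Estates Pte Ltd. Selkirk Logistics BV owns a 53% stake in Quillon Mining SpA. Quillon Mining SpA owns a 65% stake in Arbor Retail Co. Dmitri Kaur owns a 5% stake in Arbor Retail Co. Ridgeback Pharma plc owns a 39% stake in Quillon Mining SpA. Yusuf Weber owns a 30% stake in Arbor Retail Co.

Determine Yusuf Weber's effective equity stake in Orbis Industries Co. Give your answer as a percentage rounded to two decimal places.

Yusuf reaches Orbis along 3 paths.
Via Ridgeback: 50% × 93% = 46.5%.
Via Ridgeback → Quillon: 50% × 39% × 7% = 1.365%.
Via Selkirk → Quillon: 65% × 53% × 7% = 2.4115%.
Total: 46.5% + 1.365% + 2.4115% = 50.2765%.
Rounded: 50.28%.

50.28%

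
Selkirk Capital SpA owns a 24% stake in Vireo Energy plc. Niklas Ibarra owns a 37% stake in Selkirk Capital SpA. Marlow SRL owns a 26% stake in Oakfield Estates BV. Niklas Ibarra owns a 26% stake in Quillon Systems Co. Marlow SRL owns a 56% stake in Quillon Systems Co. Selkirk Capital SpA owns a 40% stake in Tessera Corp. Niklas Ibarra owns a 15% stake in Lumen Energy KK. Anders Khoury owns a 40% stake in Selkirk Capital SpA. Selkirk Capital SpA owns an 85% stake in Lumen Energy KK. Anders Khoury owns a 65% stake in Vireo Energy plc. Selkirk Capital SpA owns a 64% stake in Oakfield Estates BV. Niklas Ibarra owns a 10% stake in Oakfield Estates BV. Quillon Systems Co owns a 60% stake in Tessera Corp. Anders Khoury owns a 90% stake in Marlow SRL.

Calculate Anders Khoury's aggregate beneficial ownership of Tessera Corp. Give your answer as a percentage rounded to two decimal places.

46.24%

Anders reaches Tessera along 2 paths.
Via Marlow → Quillon: 90% × 56% × 60% = 30.24%.
Via Selkirk: 40% × 40% = 16%.
Total: 30.24% + 16% = 46.24%.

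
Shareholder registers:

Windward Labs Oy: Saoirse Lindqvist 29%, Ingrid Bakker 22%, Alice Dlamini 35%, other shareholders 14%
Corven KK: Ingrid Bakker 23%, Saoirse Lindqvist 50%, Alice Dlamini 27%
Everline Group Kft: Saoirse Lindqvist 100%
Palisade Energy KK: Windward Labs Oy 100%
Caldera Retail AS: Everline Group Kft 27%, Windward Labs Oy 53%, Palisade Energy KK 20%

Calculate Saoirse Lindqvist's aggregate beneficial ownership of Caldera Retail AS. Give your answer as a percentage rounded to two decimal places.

48.17%

Saoirse reaches Caldera along 3 paths.
Via Everline: 100% × 27% = 27%.
Via Windward: 29% × 53% = 15.37%.
Via Windward → Palisade: 29% × 100% × 20% = 5.8%.
Total: 27% + 15.37% + 5.8% = 48.17%.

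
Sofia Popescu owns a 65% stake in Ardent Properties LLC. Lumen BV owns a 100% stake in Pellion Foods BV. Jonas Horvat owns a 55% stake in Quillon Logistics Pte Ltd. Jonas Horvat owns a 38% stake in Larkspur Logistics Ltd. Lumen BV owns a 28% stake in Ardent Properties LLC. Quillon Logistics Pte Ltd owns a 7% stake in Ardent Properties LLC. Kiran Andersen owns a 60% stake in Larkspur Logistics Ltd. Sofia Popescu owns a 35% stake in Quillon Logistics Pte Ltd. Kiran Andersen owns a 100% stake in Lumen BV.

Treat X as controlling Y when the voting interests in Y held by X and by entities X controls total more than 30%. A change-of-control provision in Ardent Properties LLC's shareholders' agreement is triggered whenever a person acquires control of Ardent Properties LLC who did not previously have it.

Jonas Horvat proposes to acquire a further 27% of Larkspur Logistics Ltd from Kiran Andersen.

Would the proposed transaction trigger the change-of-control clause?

No

The purchase adds only to Jonas's holdings (Kiran's stake shrinks), so Jonas is the only person who could newly come to control Ardent.
Jonas holds 38% of Larkspur, so Jonas controls Larkspur.
Jonas holds 55% of Quillon, so Jonas controls Quillon.
In Ardent, Jonas's side holds only 7%, not > 30%.
So before the transaction, Jonas does not control Ardent.
After the purchase, Jonas's direct stake in Larkspur rises to 38% + 27% = 65%, and Kiran's stake falls to 33%.
Jonas holds 65% of Larkspur, so Jonas controls Larkspur.
After the transaction, Jonas's side holds 7% of Ardent, not > 30%, so Jonas still does not control Ardent.
No new person acquires control, so the clause is not triggered.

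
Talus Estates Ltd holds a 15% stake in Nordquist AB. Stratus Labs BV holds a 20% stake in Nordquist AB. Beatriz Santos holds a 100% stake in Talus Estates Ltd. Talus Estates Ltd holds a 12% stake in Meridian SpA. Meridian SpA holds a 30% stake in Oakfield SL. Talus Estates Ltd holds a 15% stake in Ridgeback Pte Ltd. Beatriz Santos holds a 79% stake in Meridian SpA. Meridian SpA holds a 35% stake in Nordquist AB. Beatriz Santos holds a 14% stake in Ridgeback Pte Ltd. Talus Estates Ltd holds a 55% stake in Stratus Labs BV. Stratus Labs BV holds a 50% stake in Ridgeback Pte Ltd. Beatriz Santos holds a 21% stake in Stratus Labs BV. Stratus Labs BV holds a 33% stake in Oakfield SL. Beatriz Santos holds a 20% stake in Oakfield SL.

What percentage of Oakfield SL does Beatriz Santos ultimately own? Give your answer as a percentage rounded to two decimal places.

72.38%

Beatriz reaches Oakfield along 5 paths.
Via Meridian: 79% × 30% = 23.7%.
Via Talus → Meridian: 100% × 12% × 30% = 3.6%.
Via Talus → Stratus: 100% × 55% × 33% = 18.15%.
Via Stratus: 21% × 33% = 6.93%.
Direct stake: 20% = 20%.
Total: 23.7% + 3.6% + 18.15% + 6.93% + 20% = 72.38%.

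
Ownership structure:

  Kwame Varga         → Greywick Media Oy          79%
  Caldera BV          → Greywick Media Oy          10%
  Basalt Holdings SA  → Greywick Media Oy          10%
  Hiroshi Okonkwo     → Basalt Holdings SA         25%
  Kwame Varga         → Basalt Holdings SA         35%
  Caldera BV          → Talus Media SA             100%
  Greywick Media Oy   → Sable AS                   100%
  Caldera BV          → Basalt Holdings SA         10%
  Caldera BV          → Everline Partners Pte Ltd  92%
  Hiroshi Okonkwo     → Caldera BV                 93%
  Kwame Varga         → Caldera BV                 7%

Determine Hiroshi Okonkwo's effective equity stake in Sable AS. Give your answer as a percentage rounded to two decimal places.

Hiroshi reaches Sable along 3 paths.
Via Caldera → Greywick: 93% × 10% × 100% = 9.3%.
Via Basalt → Greywick: 25% × 10% × 100% = 2.5%.
Via Caldera → Basalt → Greywick: 93% × 10% × 10% × 100% = 0.93%.
Total: 9.3% + 2.5% + 0.93% = 12.73%.

12.73%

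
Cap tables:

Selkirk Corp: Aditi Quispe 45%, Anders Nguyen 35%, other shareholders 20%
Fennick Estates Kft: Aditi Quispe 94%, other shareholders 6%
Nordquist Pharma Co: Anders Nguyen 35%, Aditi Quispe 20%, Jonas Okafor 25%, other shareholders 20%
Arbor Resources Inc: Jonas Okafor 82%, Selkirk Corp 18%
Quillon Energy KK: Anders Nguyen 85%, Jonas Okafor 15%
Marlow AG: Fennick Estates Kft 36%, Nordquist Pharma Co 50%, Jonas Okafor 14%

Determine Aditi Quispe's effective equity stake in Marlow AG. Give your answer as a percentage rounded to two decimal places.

Aditi reaches Marlow along 2 paths.
Via Fennick: 94% × 36% = 33.84%.
Via Nordquist: 20% × 50% = 10%.
Total: 33.84% + 10% = 43.84%.

43.84%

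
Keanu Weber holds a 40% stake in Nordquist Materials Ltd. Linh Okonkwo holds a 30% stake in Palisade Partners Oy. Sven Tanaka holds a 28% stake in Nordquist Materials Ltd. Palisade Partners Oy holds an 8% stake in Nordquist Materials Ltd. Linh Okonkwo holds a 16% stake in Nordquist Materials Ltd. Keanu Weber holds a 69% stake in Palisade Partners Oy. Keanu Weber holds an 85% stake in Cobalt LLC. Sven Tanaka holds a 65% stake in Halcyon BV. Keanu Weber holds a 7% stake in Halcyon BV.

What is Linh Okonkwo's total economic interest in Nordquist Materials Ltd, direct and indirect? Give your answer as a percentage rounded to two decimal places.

18.40%

Linh reaches Nordquist along 2 paths.
Direct stake: 16% = 16%.
Via Palisade: 30% × 8% = 2.4%.
Total: 16% + 2.4% = 18.4%.
Rounded: 18.40%.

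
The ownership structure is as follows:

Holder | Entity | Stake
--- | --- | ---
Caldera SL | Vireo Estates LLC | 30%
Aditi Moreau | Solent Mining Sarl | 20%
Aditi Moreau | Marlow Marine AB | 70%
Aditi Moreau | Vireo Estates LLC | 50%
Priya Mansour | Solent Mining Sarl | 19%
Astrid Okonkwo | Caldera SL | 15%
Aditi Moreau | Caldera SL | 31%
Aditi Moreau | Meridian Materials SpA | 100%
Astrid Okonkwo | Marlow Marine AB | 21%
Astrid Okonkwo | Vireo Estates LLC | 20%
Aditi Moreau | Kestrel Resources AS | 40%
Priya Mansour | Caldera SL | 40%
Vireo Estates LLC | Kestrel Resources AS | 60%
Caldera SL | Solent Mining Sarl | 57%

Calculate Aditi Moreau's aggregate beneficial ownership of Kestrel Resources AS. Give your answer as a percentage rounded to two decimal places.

Aditi reaches Kestrel along 3 paths.
Via Caldera → Vireo: 31% × 30% × 60% = 5.58%.
Via Vireo: 50% × 60% = 30%.
Direct stake: 40% = 40%.
Total: 5.58% + 30% + 40% = 75.58%.

75.58%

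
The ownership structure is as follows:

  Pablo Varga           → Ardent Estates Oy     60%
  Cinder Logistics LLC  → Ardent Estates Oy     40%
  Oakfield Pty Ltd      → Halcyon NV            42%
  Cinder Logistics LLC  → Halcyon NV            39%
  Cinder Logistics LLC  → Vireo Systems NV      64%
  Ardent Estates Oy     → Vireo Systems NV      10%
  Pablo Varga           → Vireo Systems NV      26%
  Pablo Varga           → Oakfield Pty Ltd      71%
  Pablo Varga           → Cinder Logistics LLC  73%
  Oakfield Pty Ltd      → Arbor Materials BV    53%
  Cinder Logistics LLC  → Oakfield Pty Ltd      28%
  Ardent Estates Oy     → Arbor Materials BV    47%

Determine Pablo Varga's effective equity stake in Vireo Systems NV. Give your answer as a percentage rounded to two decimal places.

81.64%

Pablo reaches Vireo along 4 paths.
Direct stake: 26% = 26%.
Via Ardent: 60% × 10% = 6%.
Via Cinder → Ardent: 73% × 40% × 10% = 2.92%.
Via Cinder: 73% × 64% = 46.72%.
Total: 26% + 6% + 2.92% + 46.72% = 81.64%.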